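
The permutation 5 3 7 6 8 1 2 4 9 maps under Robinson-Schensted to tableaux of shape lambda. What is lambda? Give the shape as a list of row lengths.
[4, 3, 2]

Row-insert each entry into an empty tableau.

After inserting 5: P = [[5]].
After inserting 3: P = [[3], [5]].
After inserting 7: P = [[3, 7], [5]].
After inserting 6: P = [[3, 6], [5, 7]].
After inserting 8: P = [[3, 6, 8], [5, 7]].
After inserting 1: P = [[1, 6, 8], [3, 7], [5]].
After inserting 2: P = [[1, 2, 8], [3, 6], [5, 7]].
After inserting 4: P = [[1, 2, 4], [3, 6, 8], [5, 7]].
After inserting 9: P = [[1, 2, 4, 9], [3, 6, 8], [5, 7]].

The final insertion tableau P = [[1, 2, 4, 9], [3, 6, 8], [5, 7]] has shape [4, 3, 2].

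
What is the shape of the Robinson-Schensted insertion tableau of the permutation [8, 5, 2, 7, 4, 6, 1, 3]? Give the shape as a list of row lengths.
[3, 2, 2, 1]

Row-insert each entry into an empty tableau.

After inserting 8: P = [[8]].
After inserting 5: P = [[5], [8]].
After inserting 2: P = [[2], [5], [8]].
After inserting 7: P = [[2, 7], [5], [8]].
After inserting 4: P = [[2, 4], [5, 7], [8]].
After inserting 6: P = [[2, 4, 6], [5, 7], [8]].
After inserting 1: P = [[1, 4, 6], [2, 7], [5], [8]].
After inserting 3: P = [[1, 3, 6], [2, 4], [5, 7], [8]].

The final insertion tableau P = [[1, 3, 6], [2, 4], [5, 7], [8]] has shape [3, 2, 2, 1].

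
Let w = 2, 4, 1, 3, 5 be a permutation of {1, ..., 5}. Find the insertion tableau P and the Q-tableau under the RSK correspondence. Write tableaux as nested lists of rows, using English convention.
Insert each entry of the permutation into P by Schensted row insertion, recording in Q the position of each new cell.

Insert 2: appended to row 1. P = [[2]], Q = [[1]].
Insert 4: appended to row 1. P = [[2, 4]], Q = [[1, 2]].
Insert 1: 1 bumps 2 from row 1; 2 starts row 2. P = [[1, 4], [2]], Q = [[1, 2], [3]].
Insert 3: 3 bumps 4 from row 1; 4 appends to row 2. P = [[1, 3], [2, 4]], Q = [[1, 2], [3, 4]].
Insert 5: appended to row 1. P = [[1, 3, 5], [2, 4]], Q = [[1, 2, 5], [3, 4]].

So P = [[1, 3, 5], [2, 4]], Q = [[1, 2, 5], [3, 4]].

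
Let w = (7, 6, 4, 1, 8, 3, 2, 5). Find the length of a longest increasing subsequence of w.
3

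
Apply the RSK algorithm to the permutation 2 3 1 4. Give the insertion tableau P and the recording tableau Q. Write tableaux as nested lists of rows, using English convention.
P = [[1, 3, 4], [2]], Q = [[1, 2, 4], [3]]

Insert each entry of the permutation into P by Schensted row insertion, recording in Q the position of each new cell.

Insert 2: appended to row 1. P = [[2]].
Insert 3: appended to row 1. P = [[2, 3]].
Insert 1: 1 bumps 2 from row 1; 2 starts row 2. P = [[1, 3], [2]].
Insert 4: appended to row 1. P = [[1, 3, 4], [2]].

So P = [[1, 3, 4], [2]], Q = [[1, 2, 4], [3]].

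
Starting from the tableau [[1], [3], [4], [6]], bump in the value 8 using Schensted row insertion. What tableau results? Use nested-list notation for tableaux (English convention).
[[1, 8], [3], [4], [6]]

8 is larger than every entry of row 1, so it is appended to row 1. The new tableau is [[1, 8], [3], [4], [6]].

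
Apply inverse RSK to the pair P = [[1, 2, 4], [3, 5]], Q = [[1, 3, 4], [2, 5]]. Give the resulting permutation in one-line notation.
Reverse the RSK construction: for i from n down to 1, find the cell of Q containing i, remove the entry at that cell from P, and reverse-bump it up through P; the value ejected from row 1 is w(i).

Step i=5: Q has 5 at row 2, column 2; remove 5 from row 2 of P and reverse-bump: 5 enters row 1 and ejects 4. So w(5) = 4. P is now [[1, 2, 5], [3]].
Step i=4: Q has 4 at row 1, column 3; remove that cell from P, ejecting 5. So w(4) = 5. P is now [[1, 2], [3]].
Step i=3: Q has 3 at row 1, column 2; remove that cell from P, ejecting 2. So w(3) = 2. P is now [[1], [3]].
Step i=2: Q has 2 at row 2, column 1; remove 3 from row 2 of P and reverse-bump: 3 enters row 1 and ejects 1. So w(2) = 1. P is now [[3]].
Step i=1: Q has 1 at row 1, column 1; remove that cell from P, ejecting 3. So w(1) = 3. P is now [].

So w = 3 1 2 5 4.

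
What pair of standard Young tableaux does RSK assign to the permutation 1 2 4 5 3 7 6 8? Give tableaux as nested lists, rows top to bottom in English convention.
Insert each entry of the permutation into P by Schensted row insertion, recording in Q the position of each new cell.

Insert 1: appended to row 1. P = [[1]], Q = [[1]].
Insert 2: appended to row 1. P = [[1, 2]], Q = [[1, 2]].
Insert 4: appended to row 1. P = [[1, 2, 4]], Q = [[1, 2, 3]].
Insert 5: appended to row 1. P = [[1, 2, 4, 5]], Q = [[1, 2, 3, 4]].
Insert 3: 3 bumps 4 from row 1; 4 starts row 2. P = [[1, 2, 3, 5], [4]], Q = [[1, 2, 3, 4], [5]].
Insert 7: appended to row 1. P = [[1, 2, 3, 5, 7], [4]], Q = [[1, 2, 3, 4, 6], [5]].
Insert 6: 6 bumps 7 from row 1; 7 appends to row 2. P = [[1, 2, 3, 5, 6], [4, 7]], Q = [[1, 2, 3, 4, 6], [5, 7]].
Insert 8: appended to row 1. P = [[1, 2, 3, 5, 6, 8], [4, 7]], Q = [[1, 2, 3, 4, 6, 8], [5, 7]].

So P = [[1, 2, 3, 5, 6, 8], [4, 7]], Q = [[1, 2, 3, 4, 6, 8], [5, 7]].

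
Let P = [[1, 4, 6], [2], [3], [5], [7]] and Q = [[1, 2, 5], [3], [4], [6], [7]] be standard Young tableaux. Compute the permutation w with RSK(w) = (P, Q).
3 7 5 4 6 2 1

Reverse the RSK construction: for i from n down to 1, find the cell of Q containing i, remove the entry at that cell from P, and reverse-bump it up through P; the value ejected from row 1 is w(i).

Step i=7: Q has 7 at row 5, column 1; remove 7 from row 5 of P and reverse-bump: 7 enters row 4 and ejects 5; 5 enters row 3 and ejects 3; 3 enters row 2 and ejects 2; 2 enters row 1 and ejects 1. So w(7) = 1. P is now [[2, 4, 6], [3], [5], [7]].
Step i=6: Q has 6 at row 4, column 1; remove 7 from row 4 of P and reverse-bump: 7 enters row 3 and ejects 5; 5 enters row 2 and ejects 3; 3 enters row 1 and ejects 2. So w(6) = 2. P is now [[3, 4, 6], [5], [7]].
Step i=5: Q has 5 at row 1, column 3; remove that cell from P, ejecting 6. So w(5) = 6. P is now [[3, 4], [5], [7]].
Step i=4: Q has 4 at row 3, column 1; remove 7 from row 3 of P and reverse-bump: 7 enters row 2 and ejects 5; 5 enters row 1 and ejects 4. So w(4) = 4. P is now [[3, 5], [7]].
Step i=3: Q has 3 at row 2, column 1; remove 7 from row 2 of P and reverse-bump: 7 enters row 1 and ejects 5. So w(3) = 5. P is now [[3, 7]].
Step i=2: Q has 2 at row 1, column 2; remove that cell from P, ejecting 7. So w(2) = 7. P is now [[3]].
Step i=1: Q has 1 at row 1, column 1; remove that cell from P, ejecting 3. So w(1) = 3. P is now [].

So w = 3 7 5 4 6 2 1.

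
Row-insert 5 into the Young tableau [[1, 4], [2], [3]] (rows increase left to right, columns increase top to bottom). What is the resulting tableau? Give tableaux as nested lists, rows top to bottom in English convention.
5 is larger than every entry of row 1, so it is appended to row 1. The new tableau is [[1, 4, 5], [2], [3]].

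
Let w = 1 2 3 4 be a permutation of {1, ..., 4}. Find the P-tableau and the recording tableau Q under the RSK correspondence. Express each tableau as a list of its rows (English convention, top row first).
P = [[1, 2, 3, 4]], Q = [[1, 2, 3, 4]]

Insert each entry of the permutation into P by Schensted row insertion, recording in Q the position of each new cell.

Insert 1: appended to row 1. P = [[1]], Q = [[1]].
Insert 2: appended to row 1. P = [[1, 2]], Q = [[1, 2]].
Insert 3: appended to row 1. P = [[1, 2, 3]], Q = [[1, 2, 3]].
Insert 4: appended to row 1. P = [[1, 2, 3, 4]], Q = [[1, 2, 3, 4]].

So P = [[1, 2, 3, 4]], Q = [[1, 2, 3, 4]].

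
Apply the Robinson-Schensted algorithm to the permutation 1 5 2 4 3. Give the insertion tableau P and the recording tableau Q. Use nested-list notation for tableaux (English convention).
P = [[1, 2, 3], [4], [5]], Q = [[1, 2, 4], [3], [5]]

Insert each entry of the permutation into P by Schensted row insertion, recording in Q the position of each new cell.

Insert 1: appended to row 1. P = [[1]], Q = [[1]].
Insert 5: appended to row 1. P = [[1, 5]], Q = [[1, 2]].
Insert 2: 2 bumps 5 from row 1; 5 starts row 2. P = [[1, 2], [5]], Q = [[1, 2], [3]].
Insert 4: appended to row 1. P = [[1, 2, 4], [5]], Q = [[1, 2, 4], [3]].
Insert 3: 3 bumps 4 from row 1; 4 bumps 5 from row 2; 5 starts row 3. P = [[1, 2, 3], [4], [5]], Q = [[1, 2, 4], [3], [5]].

So P = [[1, 2, 3], [4], [5]], Q = [[1, 2, 4], [3], [5]].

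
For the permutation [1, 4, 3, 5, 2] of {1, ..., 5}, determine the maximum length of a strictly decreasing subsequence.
3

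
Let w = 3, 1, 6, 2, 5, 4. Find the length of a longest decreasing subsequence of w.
3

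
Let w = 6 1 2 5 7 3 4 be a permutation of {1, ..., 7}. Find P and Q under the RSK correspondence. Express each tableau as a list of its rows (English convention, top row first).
P = [[1, 2, 3, 4], [5, 7], [6]], Q = [[1, 3, 4, 5], [2, 7], [6]]

Insert each entry of the permutation into P by Schensted row insertion, recording in Q the position of each new cell.

Insert 6: appended to row 1. P = [[6]], Q = [[1]].
Insert 1: 1 bumps 6 from row 1; 6 starts row 2. P = [[1], [6]], Q = [[1], [2]].
Insert 2: appended to row 1. P = [[1, 2], [6]], Q = [[1, 3], [2]].
Insert 5: appended to row 1. P = [[1, 2, 5], [6]], Q = [[1, 3, 4], [2]].
Insert 7: appended to row 1. P = [[1, 2, 5, 7], [6]], Q = [[1, 3, 4, 5], [2]].
Insert 3: 3 bumps 5 from row 1; 5 bumps 6 from row 2; 6 starts row 3. P = [[1, 2, 3, 7], [5], [6]], Q = [[1, 3, 4, 5], [2], [6]].
Insert 4: 4 bumps 7 from row 1; 7 appends to row 2. P = [[1, 2, 3, 4], [5, 7], [6]], Q = [[1, 3, 4, 5], [2, 7], [6]].

So P = [[1, 2, 3, 4], [5, 7], [6]], Q = [[1, 3, 4, 5], [2, 7], [6]].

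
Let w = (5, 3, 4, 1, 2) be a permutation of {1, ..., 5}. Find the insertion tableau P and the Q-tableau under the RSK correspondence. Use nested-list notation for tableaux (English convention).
Insert each entry of the permutation into P by Schensted row insertion, recording in Q the position of each new cell.

Insert 5: appended to row 1. P = [[5]].
Insert 3: 3 bumps 5 from row 1; 5 starts row 2. P = [[3], [5]].
Insert 4: appended to row 1. P = [[3, 4], [5]].
Insert 1: 1 bumps 3 from row 1; 3 bumps 5 from row 2; 5 starts row 3. P = [[1, 4], [3], [5]].
Insert 2: 2 bumps 4 from row 1; 4 appends to row 2. P = [[1, 2], [3, 4], [5]].

So P = [[1, 2], [3, 4], [5]], Q = [[1, 3], [2, 5], [4]].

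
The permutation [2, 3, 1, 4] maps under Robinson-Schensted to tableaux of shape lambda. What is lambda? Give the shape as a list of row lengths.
Row-insert each entry into an empty tableau.

After inserting 2: P = [[2]].
After inserting 3: P = [[2, 3]].
After inserting 1: P = [[1, 3], [2]].
After inserting 4: P = [[1, 3, 4], [2]].

The final insertion tableau P = [[1, 3, 4], [2]] has shape [3, 1].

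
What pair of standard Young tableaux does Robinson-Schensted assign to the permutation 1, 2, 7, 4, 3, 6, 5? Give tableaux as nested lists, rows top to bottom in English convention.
P = [[1, 2, 3, 5], [4, 6], [7]], Q = [[1, 2, 3, 6], [4, 7], [5]]

Insert each entry of the permutation into P by Schensted row insertion, recording in Q the position of each new cell.

Insert 1: appended to row 1. P = [[1]].
Insert 2: appended to row 1. P = [[1, 2]].
Insert 7: appended to row 1. P = [[1, 2, 7]].
Insert 4: 4 bumps 7 from row 1; 7 starts row 2. P = [[1, 2, 4], [7]].
Insert 3: 3 bumps 4 from row 1; 4 bumps 7 from row 2; 7 starts row 3. P = [[1, 2, 3], [4], [7]].
Insert 6: appended to row 1. P = [[1, 2, 3, 6], [4], [7]].
Insert 5: 5 bumps 6 from row 1; 6 appends to row 2. P = [[1, 2, 3, 5], [4, 6], [7]].

So P = [[1, 2, 3, 5], [4, 6], [7]], Q = [[1, 2, 3, 6], [4, 7], [5]].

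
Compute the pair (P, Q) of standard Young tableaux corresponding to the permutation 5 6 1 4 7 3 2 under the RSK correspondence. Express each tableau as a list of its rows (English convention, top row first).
P = [[1, 2, 7], [3, 6], [4], [5]], Q = [[1, 2, 5], [3, 4], [6], [7]]

Insert each entry of the permutation into P by Schensted row insertion, recording in Q the position of each new cell.

Insert 5: appended to row 1. P = [[5]].
Insert 6: appended to row 1. P = [[5, 6]].
Insert 1: 1 bumps 5 from row 1; 5 starts row 2. P = [[1, 6], [5]].
Insert 4: 4 bumps 6 from row 1; 6 appends to row 2. P = [[1, 4], [5, 6]].
Insert 7: appended to row 1. P = [[1, 4, 7], [5, 6]].
Insert 3: 3 bumps 4 from row 1; 4 bumps 5 from row 2; 5 starts row 3. P = [[1, 3, 7], [4, 6], [5]].
Insert 2: 2 bumps 3 from row 1; 3 bumps 4 from row 2; 4 bumps 5 from row 3; 5 starts row 4. P = [[1, 2, 7], [3, 6], [4], [5]].

So P = [[1, 2, 7], [3, 6], [4], [5]], Q = [[1, 2, 5], [3, 4], [6], [7]].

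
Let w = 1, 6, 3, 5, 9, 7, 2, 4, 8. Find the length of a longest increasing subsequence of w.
5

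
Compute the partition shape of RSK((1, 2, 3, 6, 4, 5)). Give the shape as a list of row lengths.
[5, 1]

RSK row insertion gives P = [[1, 2, 3, 4, 5], [6]], which has shape [5, 1].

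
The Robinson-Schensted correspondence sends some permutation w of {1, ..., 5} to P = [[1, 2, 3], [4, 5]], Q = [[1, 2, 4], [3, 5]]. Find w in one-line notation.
Reverse the RSK construction: for i from n down to 1, find the cell of Q containing i, remove the entry at that cell from P, and reverse-bump it up through P; the value ejected from row 1 is w(i).

Step i=5: Q has 5 at row 2, column 2; remove 5 from row 2 of P and reverse-bump: 5 enters row 1 and ejects 3. So w(5) = 3. P is now [[1, 2, 5], [4]].
Step i=4: Q has 4 at row 1, column 3; remove that cell from P, ejecting 5. So w(4) = 5. P is now [[1, 2], [4]].
Step i=3: Q has 3 at row 2, column 1; remove 4 from row 2 of P and reverse-bump: 4 enters row 1 and ejects 2. So w(3) = 2. P is now [[1, 4]].
Step i=2: Q has 2 at row 1, column 2; remove that cell from P, ejecting 4. So w(2) = 4. P is now [[1]].
Step i=1: Q has 1 at row 1, column 1; remove that cell from P, ejecting 1. So w(1) = 1. P is now [].

So w = 1 4 2 5 3.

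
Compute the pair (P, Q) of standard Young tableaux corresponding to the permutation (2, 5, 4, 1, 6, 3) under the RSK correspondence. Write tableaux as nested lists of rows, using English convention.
P = [[1, 3, 6], [2, 4], [5]], Q = [[1, 2, 5], [3, 6], [4]]

Insert each entry of the permutation into P by Schensted row insertion, recording in Q the position of each new cell.

Insert 2: appended to row 1. P = [[2]], Q = [[1]].
Insert 5: appended to row 1. P = [[2, 5]], Q = [[1, 2]].
Insert 4: 4 bumps 5 from row 1; 5 starts row 2. P = [[2, 4], [5]], Q = [[1, 2], [3]].
Insert 1: 1 bumps 2 from row 1; 2 bumps 5 from row 2; 5 starts row 3. P = [[1, 4], [2], [5]], Q = [[1, 2], [3], [4]].
Insert 6: appended to row 1. P = [[1, 4, 6], [2], [5]], Q = [[1, 2, 5], [3], [4]].
Insert 3: 3 bumps 4 from row 1; 4 appends to row 2. P = [[1, 3, 6], [2, 4], [5]], Q = [[1, 2, 5], [3, 6], [4]].

So P = [[1, 3, 6], [2, 4], [5]], Q = [[1, 2, 5], [3, 6], [4]].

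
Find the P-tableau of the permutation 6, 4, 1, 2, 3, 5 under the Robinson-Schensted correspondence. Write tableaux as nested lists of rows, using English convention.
P = [[1, 2, 3, 5], [4], [6]]

After inserting 6: P = [[6]].
After inserting 4: P = [[4], [6]].
After inserting 1: P = [[1], [4], [6]].
After inserting 2: P = [[1, 2], [4], [6]].
After inserting 3: P = [[1, 2, 3], [4], [6]].
After inserting 5: P = [[1, 2, 3, 5], [4], [6]].

So P = [[1, 2, 3, 5], [4], [6]].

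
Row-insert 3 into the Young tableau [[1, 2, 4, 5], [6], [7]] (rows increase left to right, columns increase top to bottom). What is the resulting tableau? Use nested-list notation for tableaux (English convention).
In row 1, 3 replaces 4 (the leftmost entry greater than 3); 4 is bumped to row 2. In row 2, 4 replaces 6 (the leftmost entry greater than 4); 6 is bumped to row 3. In row 3, 6 replaces 7 (the leftmost entry greater than 6); 7 is bumped to row 4. 7 starts a new row 4. The new tableau is [[1, 2, 3, 5], [4], [6], [7]].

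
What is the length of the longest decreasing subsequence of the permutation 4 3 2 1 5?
4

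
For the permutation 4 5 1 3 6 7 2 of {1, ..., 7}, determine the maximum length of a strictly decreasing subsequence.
3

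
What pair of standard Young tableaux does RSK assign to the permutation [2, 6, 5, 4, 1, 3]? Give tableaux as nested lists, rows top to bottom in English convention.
Insert each entry of the permutation into P by Schensted row insertion, recording in Q the position of each new cell.

Insert 2: appended to row 1. P = [[2]].
Insert 6: appended to row 1. P = [[2, 6]].
Insert 5: 5 bumps 6 from row 1; 6 starts row 2. P = [[2, 5], [6]].
Insert 4: 4 bumps 5 from row 1; 5 bumps 6 from row 2; 6 starts row 3. P = [[2, 4], [5], [6]].
Insert 1: 1 bumps 2 from row 1; 2 bumps 5 from row 2; 5 bumps 6 from row 3; 6 starts row 4. P = [[1, 4], [2], [5], [6]].
Insert 3: 3 bumps 4 from row 1; 4 appends to row 2. P = [[1, 3], [2, 4], [5], [6]].

So P = [[1, 3], [2, 4], [5], [6]], Q = [[1, 2], [3, 6], [4], [5]].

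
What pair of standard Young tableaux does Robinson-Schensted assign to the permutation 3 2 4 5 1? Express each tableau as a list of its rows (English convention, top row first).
P = [[1, 4, 5], [2], [3]], Q = [[1, 3, 4], [2], [5]]

Insert each entry of the permutation into P by Schensted row insertion, recording in Q the position of each new cell.

Insert 3: appended to row 1. P = [[3]], Q = [[1]].
Insert 2: 2 bumps 3 from row 1; 3 starts row 2. P = [[2], [3]], Q = [[1], [2]].
Insert 4: appended to row 1. P = [[2, 4], [3]], Q = [[1, 3], [2]].
Insert 5: appended to row 1. P = [[2, 4, 5], [3]], Q = [[1, 3, 4], [2]].
Insert 1: 1 bumps 2 from row 1; 2 bumps 3 from row 2; 3 starts row 3. P = [[1, 4, 5], [2], [3]], Q = [[1, 3, 4], [2], [5]].

So P = [[1, 4, 5], [2], [3]], Q = [[1, 3, 4], [2], [5]].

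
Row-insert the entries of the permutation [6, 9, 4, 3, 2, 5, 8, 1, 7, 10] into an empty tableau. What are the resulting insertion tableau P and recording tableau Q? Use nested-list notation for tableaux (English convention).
P = [[1, 5, 7, 10], [2, 8], [3, 9], [4], [6]], Q = [[1, 2, 7, 10], [3, 6], [4, 9], [5], [8]]

Insert each entry of the permutation into P by Schensted row insertion, recording in Q the position of each new cell.

Insert 6: appended to row 1. P = [[6]].
Insert 9: appended to row 1. P = [[6, 9]].
Insert 4: 4 bumps 6 from row 1; 6 starts row 2. P = [[4, 9], [6]].
Insert 3: 3 bumps 4 from row 1; 4 bumps 6 from row 2; 6 starts row 3. P = [[3, 9], [4], [6]].
Insert 2: 2 bumps 3 from row 1; 3 bumps 4 from row 2; 4 bumps 6 from row 3; 6 starts row 4. P = [[2, 9], [3], [4], [6]].
Insert 5: 5 bumps 9 from row 1; 9 appends to row 2. P = [[2, 5], [3, 9], [4], [6]].
Insert 8: appended to row 1. P = [[2, 5, 8], [3, 9], [4], [6]].
Insert 1: 1 bumps 2 from row 1; 2 bumps 3 from row 2; 3 bumps 4 from row 3; 4 bumps 6 from row 4; 6 starts row 5. P = [[1, 5, 8], [2, 9], [3], [4], [6]].
Insert 7: 7 bumps 8 from row 1; 8 bumps 9 from row 2; 9 appends to row 3. P = [[1, 5, 7], [2, 8], [3, 9], [4], [6]].
Insert 10: appended to row 1. P = [[1, 5, 7, 10], [2, 8], [3, 9], [4], [6]].

So P = [[1, 5, 7, 10], [2, 8], [3, 9], [4], [6]], Q = [[1, 2, 7, 10], [3, 6], [4, 9], [5], [8]].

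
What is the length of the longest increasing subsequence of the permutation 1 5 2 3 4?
4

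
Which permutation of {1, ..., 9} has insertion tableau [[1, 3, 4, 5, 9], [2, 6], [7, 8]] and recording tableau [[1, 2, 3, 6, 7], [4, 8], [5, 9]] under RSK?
2 3 7 4 1 8 9 6 5

Reverse the RSK construction: for i from n down to 1, find the cell of Q containing i, remove the entry at that cell from P, and reverse-bump it up through P; the value ejected from row 1 is w(i).

Step i=9: Q has 9 at row 3, column 2; remove 8 from row 3 of P and reverse-bump: 8 enters row 2 and ejects 6; 6 enters row 1 and ejects 5. So w(9) = 5. P is now [[1, 3, 4, 6, 9], [2, 8], [7]].
Step i=8: Q has 8 at row 2, column 2; remove 8 from row 2 of P and reverse-bump: 8 enters row 1 and ejects 6. So w(8) = 6. P is now [[1, 3, 4, 8, 9], [2], [7]].
Step i=7: Q has 7 at row 1, column 5; remove that cell from P, ejecting 9. So w(7) = 9. P is now [[1, 3, 4, 8], [2], [7]].
Step i=6: Q has 6 at row 1, column 4; remove that cell from P, ejecting 8. So w(6) = 8. P is now [[1, 3, 4], [2], [7]].
Step i=5: Q has 5 at row 3, column 1; remove 7 from row 3 of P and reverse-bump: 7 enters row 2 and ejects 2; 2 enters row 1 and ejects 1. So w(5) = 1. P is now [[2, 3, 4], [7]].
Step i=4: Q has 4 at row 2, column 1; remove 7 from row 2 of P and reverse-bump: 7 enters row 1 and ejects 4. So w(4) = 4. P is now [[2, 3, 7]].
Step i=3: Q has 3 at row 1, column 3; remove that cell from P, ejecting 7. So w(3) = 7. P is now [[2, 3]].
Step i=2: Q has 2 at row 1, column 2; remove that cell from P, ejecting 3. So w(2) = 3. P is now [[2]].
Step i=1: Q has 1 at row 1, column 1; remove that cell from P, ejecting 2. So w(1) = 2. P is now [].

So w = 2 3 7 4 1 8 9 6 5.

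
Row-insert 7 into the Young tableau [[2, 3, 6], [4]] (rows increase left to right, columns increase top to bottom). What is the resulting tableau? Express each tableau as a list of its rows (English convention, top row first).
7 is larger than every entry of row 1, so it is appended to row 1. The new tableau is [[2, 3, 6, 7], [4]].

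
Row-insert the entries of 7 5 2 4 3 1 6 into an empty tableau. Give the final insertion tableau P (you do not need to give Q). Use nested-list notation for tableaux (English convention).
P = [[1, 3, 6], [2], [4], [5], [7]]

Insert 7: appended to row 1. P = [[7]].
Insert 5: 5 bumps 7 from row 1; 7 starts row 2. P = [[5], [7]].
Insert 2: 2 bumps 5 from row 1; 5 bumps 7 from row 2; 7 starts row 3. P = [[2], [5], [7]].
Insert 4: appended to row 1. P = [[2, 4], [5], [7]].
Insert 3: 3 bumps 4 from row 1; 4 bumps 5 from row 2; 5 bumps 7 from row 3; 7 starts row 4. P = [[2, 3], [4], [5], [7]].
Insert 1: 1 bumps 2 from row 1; 2 bumps 4 from row 2; 4 bumps 5 from row 3; 5 bumps 7 from row 4; 7 starts row 5. P = [[1, 3], [2], [4], [5], [7]].
Insert 6: appended to row 1. P = [[1, 3, 6], [2], [4], [5], [7]].

So P = [[1, 3, 6], [2], [4], [5], [7]].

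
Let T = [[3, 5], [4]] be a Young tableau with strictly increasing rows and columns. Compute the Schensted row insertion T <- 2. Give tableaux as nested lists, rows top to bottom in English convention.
[[2, 5], [3], [4]]

In row 1, 2 replaces 3 (the leftmost entry greater than 2); 3 is bumped to row 2. In row 2, 3 replaces 4 (the leftmost entry greater than 3); 4 is bumped to row 3. 4 starts a new row 3. The new tableau is [[2, 5], [3], [4]].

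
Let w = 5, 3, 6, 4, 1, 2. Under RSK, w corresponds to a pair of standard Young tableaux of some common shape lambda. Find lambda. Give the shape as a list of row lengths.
Row-insert each entry into an empty tableau.

After inserting 5: P = [[5]].
After inserting 3: P = [[3], [5]].
After inserting 6: P = [[3, 6], [5]].
After inserting 4: P = [[3, 4], [5, 6]].
After inserting 1: P = [[1, 4], [3, 6], [5]].
After inserting 2: P = [[1, 2], [3, 4], [5, 6]].

The final insertion tableau P = [[1, 2], [3, 4], [5, 6]] has shape [2, 2, 2].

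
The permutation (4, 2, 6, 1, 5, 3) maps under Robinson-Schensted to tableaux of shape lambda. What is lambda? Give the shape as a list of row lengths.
Row-insert each entry into an empty tableau.

After inserting 4: P = [[4]].
After inserting 2: P = [[2], [4]].
After inserting 6: P = [[2, 6], [4]].
After inserting 1: P = [[1, 6], [2], [4]].
After inserting 5: P = [[1, 5], [2, 6], [4]].
After inserting 3: P = [[1, 3], [2, 5], [4, 6]].

The final insertion tableau P = [[1, 3], [2, 5], [4, 6]] has shape [2, 2, 2].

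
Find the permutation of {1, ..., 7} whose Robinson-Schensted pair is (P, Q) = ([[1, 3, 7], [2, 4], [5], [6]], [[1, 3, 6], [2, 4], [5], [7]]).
Reverse RSK: for i = n, n-1, ..., 1, locate i in Q, remove the corresponding corner cell from P, and reverse-bump its entry up through P; the value ejected from row 1 is w(i).

So w = 2 1 6 5 4 7 3.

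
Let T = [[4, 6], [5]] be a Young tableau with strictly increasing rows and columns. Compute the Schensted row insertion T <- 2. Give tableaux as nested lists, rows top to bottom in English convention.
[[2, 6], [4], [5]]

In row 1, 2 replaces 4 (the leftmost entry greater than 2); 4 is bumped to row 2. In row 2, 4 replaces 5 (the leftmost entry greater than 4); 5 is bumped to row 3. 5 starts a new row 3. The new tableau is [[2, 6], [4], [5]].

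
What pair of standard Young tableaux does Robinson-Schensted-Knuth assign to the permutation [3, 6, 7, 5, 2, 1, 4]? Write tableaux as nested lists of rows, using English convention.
P = [[1, 4, 7], [2, 5], [3], [6]], Q = [[1, 2, 3], [4, 7], [5], [6]]

Insert each entry of the permutation into P by Schensted row insertion, recording in Q the position of each new cell.

Insert 3: appended to row 1. P = [[3]].
Insert 6: appended to row 1. P = [[3, 6]].
Insert 7: appended to row 1. P = [[3, 6, 7]].
Insert 5: 5 bumps 6 from row 1; 6 starts row 2. P = [[3, 5, 7], [6]].
Insert 2: 2 bumps 3 from row 1; 3 bumps 6 from row 2; 6 starts row 3. P = [[2, 5, 7], [3], [6]].
Insert 1: 1 bumps 2 from row 1; 2 bumps 3 from row 2; 3 bumps 6 from row 3; 6 starts row 4. P = [[1, 5, 7], [2], [3], [6]].
Insert 4: 4 bumps 5 from row 1; 5 appends to row 2. P = [[1, 4, 7], [2, 5], [3], [6]].

So P = [[1, 4, 7], [2, 5], [3], [6]], Q = [[1, 2, 3], [4, 7], [5], [6]].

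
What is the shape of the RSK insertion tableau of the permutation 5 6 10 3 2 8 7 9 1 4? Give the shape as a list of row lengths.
Row-insert each entry into an empty tableau.

After inserting 5: P = [[5]].
After inserting 6: P = [[5, 6]].
After inserting 10: P = [[5, 6, 10]].
After inserting 3: P = [[3, 6, 10], [5]].
After inserting 2: P = [[2, 6, 10], [3], [5]].
After inserting 8: P = [[2, 6, 8], [3, 10], [5]].
After inserting 7: P = [[2, 6, 7], [3, 8], [5, 10]].
After inserting 9: P = [[2, 6, 7, 9], [3, 8], [5, 10]].
After inserting 1: P = [[1, 6, 7, 9], [2, 8], [3, 10], [5]].
After inserting 4: P = [[1, 4, 7, 9], [2, 6], [3, 8], [5, 10]].

The final insertion tableau P = [[1, 4, 7, 9], [2, 6], [3, 8], [5, 10]] has shape [4, 2, 2, 2].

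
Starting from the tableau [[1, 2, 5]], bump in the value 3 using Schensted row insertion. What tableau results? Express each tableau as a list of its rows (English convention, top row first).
[[1, 2, 3], [5]]

In row 1, 3 replaces 5 (the leftmost entry greater than 3); 5 is bumped to row 2. 5 starts a new row 2. The new tableau is [[1, 2, 3], [5]].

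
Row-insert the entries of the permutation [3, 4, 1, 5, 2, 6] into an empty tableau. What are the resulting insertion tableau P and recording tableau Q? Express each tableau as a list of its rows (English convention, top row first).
P = [[1, 2, 5, 6], [3, 4]], Q = [[1, 2, 4, 6], [3, 5]]

Insert each entry of the permutation into P by Schensted row insertion, recording in Q the position of each new cell.

Insert 3: appended to row 1. P = [[3]], Q = [[1]].
Insert 4: appended to row 1. P = [[3, 4]], Q = [[1, 2]].
Insert 1: 1 bumps 3 from row 1; 3 starts row 2. P = [[1, 4], [3]], Q = [[1, 2], [3]].
Insert 5: appended to row 1. P = [[1, 4, 5], [3]], Q = [[1, 2, 4], [3]].
Insert 2: 2 bumps 4 from row 1; 4 appends to row 2. P = [[1, 2, 5], [3, 4]], Q = [[1, 2, 4], [3, 5]].
Insert 6: appended to row 1. P = [[1, 2, 5, 6], [3, 4]], Q = [[1, 2, 4, 6], [3, 5]].

So P = [[1, 2, 5, 6], [3, 4]], Q = [[1, 2, 4, 6], [3, 5]].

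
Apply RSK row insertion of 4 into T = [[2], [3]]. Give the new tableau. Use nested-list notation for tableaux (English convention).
4 is larger than every entry of row 1, so it is appended to row 1. The new tableau is [[2, 4], [3]].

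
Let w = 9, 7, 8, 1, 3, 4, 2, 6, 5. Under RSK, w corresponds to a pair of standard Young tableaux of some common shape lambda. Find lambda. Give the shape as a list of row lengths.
[4, 2, 2, 1]

Row-insert each entry into an empty tableau.

After inserting 9: P = [[9]].
After inserting 7: P = [[7], [9]].
After inserting 8: P = [[7, 8], [9]].
After inserting 1: P = [[1, 8], [7], [9]].
After inserting 3: P = [[1, 3], [7, 8], [9]].
After inserting 4: P = [[1, 3, 4], [7, 8], [9]].
After inserting 2: P = [[1, 2, 4], [3, 8], [7], [9]].
After inserting 6: P = [[1, 2, 4, 6], [3, 8], [7], [9]].
After inserting 5: P = [[1, 2, 4, 5], [3, 6], [7, 8], [9]].

The final insertion tableau P = [[1, 2, 4, 5], [3, 6], [7, 8], [9]] has shape [4, 2, 2, 1].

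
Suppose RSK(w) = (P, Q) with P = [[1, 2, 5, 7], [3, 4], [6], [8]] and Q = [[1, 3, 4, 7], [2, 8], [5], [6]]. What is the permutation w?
Reverse the RSK construction: for i from n down to 1, find the cell of Q containing i, remove the entry at that cell from P, and reverse-bump it up through P; the value ejected from row 1 is w(i).

Step i=8: Q has 8 at row 2, column 2; remove 4 from row 2 of P and reverse-bump: 4 enters row 1 and ejects 2. So w(8) = 2. P is now [[1, 4, 5, 7], [3], [6], [8]].
Step i=7: Q has 7 at row 1, column 4; remove that cell from P, ejecting 7. So w(7) = 7. P is now [[1, 4, 5], [3], [6], [8]].
Step i=6: Q has 6 at row 4, column 1; remove 8 from row 4 of P and reverse-bump: 8 enters row 3 and ejects 6; 6 enters row 2 and ejects 3; 3 enters row 1 and ejects 1. So w(6) = 1. P is now [[3, 4, 5], [6], [8]].
Step i=5: Q has 5 at row 3, column 1; remove 8 from row 3 of P and reverse-bump: 8 enters row 2 and ejects 6; 6 enters row 1 and ejects 5. So w(5) = 5. P is now [[3, 4, 6], [8]].
Step i=4: Q has 4 at row 1, column 3; remove that cell from P, ejecting 6. So w(4) = 6. P is now [[3, 4], [8]].
Step i=3: Q has 3 at row 1, column 2; remove that cell from P, ejecting 4. So w(3) = 4. P is now [[3], [8]].
Step i=2: Q has 2 at row 2, column 1; remove 8 from row 2 of P and reverse-bump: 8 enters row 1 and ejects 3. So w(2) = 3. P is now [[8]].
Step i=1: Q has 1 at row 1, column 1; remove that cell from P, ejecting 8. So w(1) = 8. P is now [].

So w = 8 3 4 6 5 1 7 2.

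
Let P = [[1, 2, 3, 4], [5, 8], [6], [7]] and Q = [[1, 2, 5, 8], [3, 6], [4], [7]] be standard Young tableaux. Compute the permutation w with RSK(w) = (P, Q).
Reverse the RSK construction: for i from n down to 1, find the cell of Q containing i, remove the entry at that cell from P, and reverse-bump it up through P; the value ejected from row 1 is w(i).

Step i=8: Q has 8 at row 1, column 4; remove that cell from P, ejecting 4. So w(8) = 4. P is now [[1, 2, 3], [5, 8], [6], [7]].
Step i=7: Q has 7 at row 4, column 1; remove 7 from row 4 of P and reverse-bump: 7 enters row 3 and ejects 6; 6 enters row 2 and ejects 5; 5 enters row 1 and ejects 3. So w(7) = 3. P is now [[1, 2, 5], [6, 8], [7]].
Step i=6: Q has 6 at row 2, column 2; remove 8 from row 2 of P and reverse-bump: 8 enters row 1 and ejects 5. So w(6) = 5. P is now [[1, 2, 8], [6], [7]].
Step i=5: Q has 5 at row 1, column 3; remove that cell from P, ejecting 8. So w(5) = 8. P is now [[1, 2], [6], [7]].
Step i=4: Q has 4 at row 3, column 1; remove 7 from row 3 of P and reverse-bump: 7 enters row 2 and ejects 6; 6 enters row 1 and ejects 2. So w(4) = 2. P is now [[1, 6], [7]].
Step i=3: Q has 3 at row 2, column 1; remove 7 from row 2 of P and reverse-bump: 7 enters row 1 and ejects 6. So w(3) = 6. P is now [[1, 7]].
Step i=2: Q has 2 at row 1, column 2; remove that cell from P, ejecting 7. So w(2) = 7. P is now [[1]].
Step i=1: Q has 1 at row 1, column 1; remove that cell from P, ejecting 1. So w(1) = 1. P is now [].

So w = 1 7 6 2 8 5 3 4.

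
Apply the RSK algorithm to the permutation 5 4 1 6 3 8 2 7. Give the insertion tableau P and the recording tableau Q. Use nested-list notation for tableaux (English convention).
P = [[1, 2, 7], [3, 6, 8], [4], [5]], Q = [[1, 4, 6], [2, 5, 8], [3], [7]]

Insert each entry of the permutation into P by Schensted row insertion, recording in Q the position of each new cell.

Insert 5: appended to row 1. P = [[5]].
Insert 4: 4 bumps 5 from row 1; 5 starts row 2. P = [[4], [5]].
Insert 1: 1 bumps 4 from row 1; 4 bumps 5 from row 2; 5 starts row 3. P = [[1], [4], [5]].
Insert 6: appended to row 1. P = [[1, 6], [4], [5]].
Insert 3: 3 bumps 6 from row 1; 6 appends to row 2. P = [[1, 3], [4, 6], [5]].
Insert 8: appended to row 1. P = [[1, 3, 8], [4, 6], [5]].
Insert 2: 2 bumps 3 from row 1; 3 bumps 4 from row 2; 4 bumps 5 from row 3; 5 starts row 4. P = [[1, 2, 8], [3, 6], [4], [5]].
Insert 7: 7 bumps 8 from row 1; 8 appends to row 2. P = [[1, 2, 7], [3, 6, 8], [4], [5]].

So P = [[1, 2, 7], [3, 6, 8], [4], [5]], Q = [[1, 4, 6], [2, 5, 8], [3], [7]].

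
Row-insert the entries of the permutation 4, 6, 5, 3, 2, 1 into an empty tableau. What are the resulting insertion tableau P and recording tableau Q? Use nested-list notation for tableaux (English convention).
P = [[1, 5], [2], [3], [4], [6]], Q = [[1, 2], [3], [4], [5], [6]]

Insert each entry of the permutation into P by Schensted row insertion, recording in Q the position of each new cell.

Insert 4: appended to row 1. P = [[4]], Q = [[1]].
Insert 6: appended to row 1. P = [[4, 6]], Q = [[1, 2]].
Insert 5: 5 bumps 6 from row 1; 6 starts row 2. P = [[4, 5], [6]], Q = [[1, 2], [3]].
Insert 3: 3 bumps 4 from row 1; 4 bumps 6 from row 2; 6 starts row 3. P = [[3, 5], [4], [6]], Q = [[1, 2], [3], [4]].
Insert 2: 2 bumps 3 from row 1; 3 bumps 4 from row 2; 4 bumps 6 from row 3; 6 starts row 4. P = [[2, 5], [3], [4], [6]], Q = [[1, 2], [3], [4], [5]].
Insert 1: 1 bumps 2 from row 1; 2 bumps 3 from row 2; 3 bumps 4 from row 3; 4 bumps 6 from row 4; 6 starts row 5. P = [[1, 5], [2], [3], [4], [6]], Q = [[1, 2], [3], [4], [5], [6]].

So P = [[1, 5], [2], [3], [4], [6]], Q = [[1, 2], [3], [4], [5], [6]].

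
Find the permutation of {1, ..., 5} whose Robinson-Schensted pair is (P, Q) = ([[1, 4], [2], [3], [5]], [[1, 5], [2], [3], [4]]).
5 3 2 1 4

Reverse the RSK construction: for i from n down to 1, find the cell of Q containing i, remove the entry at that cell from P, and reverse-bump it up through P; the value ejected from row 1 is w(i).

Step i=5: Q has 5 at row 1, column 2; remove that cell from P, ejecting 4. So w(5) = 4. P is now [[1], [2], [3], [5]].
Step i=4: Q has 4 at row 4, column 1; remove 5 from row 4 of P and reverse-bump: 5 enters row 3 and ejects 3; 3 enters row 2 and ejects 2; 2 enters row 1 and ejects 1. So w(4) = 1. P is now [[2], [3], [5]].
Step i=3: Q has 3 at row 3, column 1; remove 5 from row 3 of P and reverse-bump: 5 enters row 2 and ejects 3; 3 enters row 1 and ejects 2. So w(3) = 2. P is now [[3], [5]].
Step i=2: Q has 2 at row 2, column 1; remove 5 from row 2 of P and reverse-bump: 5 enters row 1 and ejects 3. So w(2) = 3. P is now [[5]].
Step i=1: Q has 1 at row 1, column 1; remove that cell from P, ejecting 5. So w(1) = 5. P is now [].

So w = 5 3 2 1 4.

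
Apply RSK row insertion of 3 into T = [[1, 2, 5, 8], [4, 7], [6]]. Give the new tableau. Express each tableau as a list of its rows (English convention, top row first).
In row 1, 3 replaces 5 (the leftmost entry greater than 3); 5 is bumped to row 2. In row 2, 5 replaces 7 (the leftmost entry greater than 5); 7 is bumped to row 3. 7 is appended to row 3. The new tableau is [[1, 2, 3, 8], [4, 5], [6, 7]].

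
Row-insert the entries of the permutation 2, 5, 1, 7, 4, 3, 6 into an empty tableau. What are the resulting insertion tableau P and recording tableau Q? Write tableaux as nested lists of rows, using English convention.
Insert each entry of the permutation into P by Schensted row insertion, recording in Q the position of each new cell.

Insert 2: appended to row 1. P = [[2]].
Insert 5: appended to row 1. P = [[2, 5]].
Insert 1: 1 bumps 2 from row 1; 2 starts row 2. P = [[1, 5], [2]].
Insert 7: appended to row 1. P = [[1, 5, 7], [2]].
Insert 4: 4 bumps 5 from row 1; 5 appends to row 2. P = [[1, 4, 7], [2, 5]].
Insert 3: 3 bumps 4 from row 1; 4 bumps 5 from row 2; 5 starts row 3. P = [[1, 3, 7], [2, 4], [5]].
Insert 6: 6 bumps 7 from row 1; 7 appends to row 2. P = [[1, 3, 6], [2, 4, 7], [5]].

So P = [[1, 3, 6], [2, 4, 7], [5]], Q = [[1, 2, 4], [3, 5, 7], [6]].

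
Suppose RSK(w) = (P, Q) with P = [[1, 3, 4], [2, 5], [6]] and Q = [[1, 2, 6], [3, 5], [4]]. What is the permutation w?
2 6 5 1 3 4

Reverse the RSK construction: for i from n down to 1, find the cell of Q containing i, remove the entry at that cell from P, and reverse-bump it up through P; the value ejected from row 1 is w(i).

Step i=6: Q has 6 at row 1, column 3; remove that cell from P, ejecting 4. So w(6) = 4. P is now [[1, 3], [2, 5], [6]].
Step i=5: Q has 5 at row 2, column 2; remove 5 from row 2 of P and reverse-bump: 5 enters row 1 and ejects 3. So w(5) = 3. P is now [[1, 5], [2], [6]].
Step i=4: Q has 4 at row 3, column 1; remove 6 from row 3 of P and reverse-bump: 6 enters row 2 and ejects 2; 2 enters row 1 and ejects 1. So w(4) = 1. P is now [[2, 5], [6]].
Step i=3: Q has 3 at row 2, column 1; remove 6 from row 2 of P and reverse-bump: 6 enters row 1 and ejects 5. So w(3) = 5. P is now [[2, 6]].
Step i=2: Q has 2 at row 1, column 2; remove that cell from P, ejecting 6. So w(2) = 6. P is now [[2]].
Step i=1: Q has 1 at row 1, column 1; remove that cell from P, ejecting 2. So w(1) = 2. P is now [].

So w = 2 6 5 1 3 4.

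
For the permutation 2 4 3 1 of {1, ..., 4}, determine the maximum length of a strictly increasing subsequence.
2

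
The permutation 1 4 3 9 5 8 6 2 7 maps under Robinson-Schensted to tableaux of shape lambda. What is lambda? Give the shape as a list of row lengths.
[5, 2, 1, 1]

Row-insert each entry into an empty tableau.

After inserting 1: P = [[1]].
After inserting 4: P = [[1, 4]].
After inserting 3: P = [[1, 3], [4]].
After inserting 9: P = [[1, 3, 9], [4]].
After inserting 5: P = [[1, 3, 5], [4, 9]].
After inserting 8: P = [[1, 3, 5, 8], [4, 9]].
After inserting 6: P = [[1, 3, 5, 6], [4, 8], [9]].
After inserting 2: P = [[1, 2, 5, 6], [3, 8], [4], [9]].
After inserting 7: P = [[1, 2, 5, 6, 7], [3, 8], [4], [9]].

The final insertion tableau P = [[1, 2, 5, 6, 7], [3, 8], [4], [9]] has shape [5, 2, 1, 1].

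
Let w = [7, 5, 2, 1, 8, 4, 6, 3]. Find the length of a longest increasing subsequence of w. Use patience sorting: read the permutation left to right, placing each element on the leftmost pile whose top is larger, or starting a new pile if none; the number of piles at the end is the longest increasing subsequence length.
7: new pile. tops = [7]
5: onto pile 1 (replacing 7). tops = [5]
2: onto pile 1 (replacing 5). tops = [2]
1: onto pile 1 (replacing 2). tops = [1]
8: new pile. tops = [1, 8]
4: onto pile 2 (replacing 8). tops = [1, 4]
6: new pile. tops = [1, 4, 6]
3: onto pile 2 (replacing 4). tops = [1, 3, 6]

3 piles, so the longest increasing subsequence has length 3.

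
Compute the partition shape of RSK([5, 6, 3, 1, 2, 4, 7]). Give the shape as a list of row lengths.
Row-insert each entry into an empty tableau.

After inserting 5: P = [[5]].
After inserting 6: P = [[5, 6]].
After inserting 3: P = [[3, 6], [5]].
After inserting 1: P = [[1, 6], [3], [5]].
After inserting 2: P = [[1, 2], [3, 6], [5]].
After inserting 4: P = [[1, 2, 4], [3, 6], [5]].
After inserting 7: P = [[1, 2, 4, 7], [3, 6], [5]].

The final insertion tableau P = [[1, 2, 4, 7], [3, 6], [5]] has shape [4, 2, 1].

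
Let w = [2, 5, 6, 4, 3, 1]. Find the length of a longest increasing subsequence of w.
3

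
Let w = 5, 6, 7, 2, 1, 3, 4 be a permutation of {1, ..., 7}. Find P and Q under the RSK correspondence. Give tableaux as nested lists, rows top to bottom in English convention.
Insert each entry of the permutation into P by Schensted row insertion, recording in Q the position of each new cell.

Insert 5: appended to row 1. P = [[5]].
Insert 6: appended to row 1. P = [[5, 6]].
Insert 7: appended to row 1. P = [[5, 6, 7]].
Insert 2: 2 bumps 5 from row 1; 5 starts row 2. P = [[2, 6, 7], [5]].
Insert 1: 1 bumps 2 from row 1; 2 bumps 5 from row 2; 5 starts row 3. P = [[1, 6, 7], [2], [5]].
Insert 3: 3 bumps 6 from row 1; 6 appends to row 2. P = [[1, 3, 7], [2, 6], [5]].
Insert 4: 4 bumps 7 from row 1; 7 appends to row 2. P = [[1, 3, 4], [2, 6, 7], [5]].

So P = [[1, 3, 4], [2, 6, 7], [5]], Q = [[1, 2, 3], [4, 6, 7], [5]].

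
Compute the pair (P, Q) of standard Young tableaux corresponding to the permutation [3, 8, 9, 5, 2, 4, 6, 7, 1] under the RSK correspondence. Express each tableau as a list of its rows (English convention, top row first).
P = [[1, 4, 6, 7], [2, 5, 9], [3], [8]], Q = [[1, 2, 3, 8], [4, 6, 7], [5], [9]]

Insert each entry of the permutation into P by Schensted row insertion, recording in Q the position of each new cell.

Insert 3: appended to row 1. P = [[3]].
Insert 8: appended to row 1. P = [[3, 8]].
Insert 9: appended to row 1. P = [[3, 8, 9]].
Insert 5: 5 bumps 8 from row 1; 8 starts row 2. P = [[3, 5, 9], [8]].
Insert 2: 2 bumps 3 from row 1; 3 bumps 8 from row 2; 8 starts row 3. P = [[2, 5, 9], [3], [8]].
Insert 4: 4 bumps 5 from row 1; 5 appends to row 2. P = [[2, 4, 9], [3, 5], [8]].
Insert 6: 6 bumps 9 from row 1; 9 appends to row 2. P = [[2, 4, 6], [3, 5, 9], [8]].
Insert 7: appended to row 1. P = [[2, 4, 6, 7], [3, 5, 9], [8]].
Insert 1: 1 bumps 2 from row 1; 2 bumps 3 from row 2; 3 bumps 8 from row 3; 8 starts row 4. P = [[1, 4, 6, 7], [2, 5, 9], [3], [8]].

So P = [[1, 4, 6, 7], [2, 5, 9], [3], [8]], Q = [[1, 2, 3, 8], [4, 6, 7], [5], [9]].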